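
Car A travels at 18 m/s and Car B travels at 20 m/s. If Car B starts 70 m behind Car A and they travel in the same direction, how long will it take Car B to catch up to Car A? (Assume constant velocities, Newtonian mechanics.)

Relative speed: v_rel = 20 - 18 = 2 m/s
Time to catch: t = d₀/v_rel = 70/2 = 35.0 s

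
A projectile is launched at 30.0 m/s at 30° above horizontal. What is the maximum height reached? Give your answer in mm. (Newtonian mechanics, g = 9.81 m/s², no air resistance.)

H = v₀² × sin²(θ) / (2g) = 30.0² × sin(30°)² / (2 × 9.81) = 900.0 × 0.25 / 19.62 = 11.4679 m
H = 11.4679 m / 0.001 = 11470 mm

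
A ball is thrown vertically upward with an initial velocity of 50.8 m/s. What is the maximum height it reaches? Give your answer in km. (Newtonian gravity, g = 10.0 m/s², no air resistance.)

h_max = v₀² / (2g) = 50.8² / (2 × 10.0) = 2580.64 / 20.0 = 129.032 m
h_max = 129.032 m / 1000.0 = 0.129 km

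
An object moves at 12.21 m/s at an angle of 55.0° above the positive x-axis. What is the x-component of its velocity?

vₓ = v cos(θ) = 12.21 × cos(55.0°) = 7.0 m/s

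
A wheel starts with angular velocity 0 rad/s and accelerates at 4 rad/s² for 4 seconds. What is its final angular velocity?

ω = ω₀ + αt = 0 + 4 × 4 = 16 rad/s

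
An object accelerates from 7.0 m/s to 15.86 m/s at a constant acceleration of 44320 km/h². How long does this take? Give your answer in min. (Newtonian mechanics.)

a = 44320 km/h² × 7.716049382716049e-05 = 3.41975 m/s²
t = (v - v₀) / a = (15.86 - 7.0) / 3.41975 = 2.59083 s
t = 2.59083 s / 60.0 = 0.04318 min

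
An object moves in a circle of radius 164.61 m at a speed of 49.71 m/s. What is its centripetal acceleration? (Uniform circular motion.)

a_c = v²/r = 49.71²/164.61 = 2471.0841/164.61 = 15.01 m/s²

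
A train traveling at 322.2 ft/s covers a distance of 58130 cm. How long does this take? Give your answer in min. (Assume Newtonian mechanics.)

d = 58130 cm × 0.01 = 581.3 m
v = 322.2 ft/s × 0.3048 = 98.2066 m/s
t = d / v = 581.3 / 98.2066 = 5.91915 s
t = 5.91915 s / 60.0 = 0.09865 min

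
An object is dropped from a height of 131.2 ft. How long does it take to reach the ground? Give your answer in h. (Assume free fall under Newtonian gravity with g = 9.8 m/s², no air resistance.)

h = 131.2 ft × 0.3048 = 39.98976 m
t = √(2h/g) = √(2 × 39.98976 / 9.8) = 2.856777 s
t = 2.856777 s / 3600.0 = 0.0007935 h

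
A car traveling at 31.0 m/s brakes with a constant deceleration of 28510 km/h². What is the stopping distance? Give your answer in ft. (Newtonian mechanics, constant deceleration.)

a = 28510 km/h² × 7.716049382716049e-05 = 2.19985 m/s²
d = v₀² / (2a) = 31.0² / (2 × 2.19985) = 961.0 / 4.3997 = 218.424 m
d = 218.424 m / 0.3048 = 716.6 ft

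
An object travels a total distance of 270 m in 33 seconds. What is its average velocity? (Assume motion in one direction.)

v_avg = Δd / Δt = 270 / 33 = 8.18 m/s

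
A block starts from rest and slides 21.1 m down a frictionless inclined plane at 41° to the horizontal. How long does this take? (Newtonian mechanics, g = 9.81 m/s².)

a = g sin(θ) = 9.81 × sin(41°) = 6.4359 m/s²
t = √(2d/a) = √(2 × 21.1 / 6.4359) = 2.56 s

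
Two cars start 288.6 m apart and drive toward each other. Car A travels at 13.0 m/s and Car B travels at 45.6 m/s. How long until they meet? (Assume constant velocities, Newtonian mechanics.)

Combined speed: v_combined = 13.0 + 45.6 = 58.6 m/s
Time to meet: t = d/v_combined = 288.6/58.6 = 4.92 s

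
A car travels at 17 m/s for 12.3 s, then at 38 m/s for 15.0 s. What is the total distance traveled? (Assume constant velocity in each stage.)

d₁ = v₁t₁ = 17 × 12.3 = 209.1 m
d₂ = v₂t₂ = 38 × 15.0 = 570.0 m
d_total = 209.1 + 570.0 = 779.1 m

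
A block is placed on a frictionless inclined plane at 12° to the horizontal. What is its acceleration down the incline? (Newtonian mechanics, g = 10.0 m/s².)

a = g sin(θ) = 10.0 × sin(12°) = 10.0 × 0.2079 = 2.08 m/s²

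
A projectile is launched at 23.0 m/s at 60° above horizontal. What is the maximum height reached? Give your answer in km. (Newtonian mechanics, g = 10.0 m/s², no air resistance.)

H = v₀² × sin²(θ) / (2g) = 23.0² × sin(60°)² / (2 × 10.0) = 529.0 × 0.75 / 20.0 = 19.8375 m
H = 19.8375 m / 1000.0 = 0.01984 km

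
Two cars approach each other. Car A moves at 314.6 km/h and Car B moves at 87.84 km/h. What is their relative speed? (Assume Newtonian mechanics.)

v_rel = v_A + v_B = 314.6 + 87.84 = 402.44 km/h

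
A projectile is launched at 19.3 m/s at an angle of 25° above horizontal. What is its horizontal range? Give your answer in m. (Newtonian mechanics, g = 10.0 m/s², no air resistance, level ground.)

R = v₀² × sin(2θ) / g = 19.3² × sin(2 × 25°) / 10.0 = 372.49 × 0.766044 / 10.0 = 28.53 m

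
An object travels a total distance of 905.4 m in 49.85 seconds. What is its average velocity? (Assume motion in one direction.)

v_avg = Δd / Δt = 905.4 / 49.85 = 18.16 m/s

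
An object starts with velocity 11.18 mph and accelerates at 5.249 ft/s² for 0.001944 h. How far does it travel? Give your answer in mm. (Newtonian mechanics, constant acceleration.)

v₀ = 11.18 mph × 0.44704 = 4.99791 m/s
a = 5.249 ft/s² × 0.3048 = 1.5999 m/s²
t = 0.001944 h × 3600.0 = 6.9984 s
d = v₀ × t + ½ × a × t² = 4.99791 × 6.9984 + 0.5 × 1.5999 × 6.9984² = 74.157 m
d = 74.157 m / 0.001 = 74160 mm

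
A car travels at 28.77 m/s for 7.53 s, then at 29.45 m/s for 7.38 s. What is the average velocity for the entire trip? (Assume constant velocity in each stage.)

d₁ = v₁t₁ = 28.77 × 7.53 = 216.6381 m
d₂ = v₂t₂ = 29.45 × 7.38 = 217.341 m
d_total = 433.9791 m, t_total = 14.91 s
v_avg = d_total/t_total = 433.9791/14.91 = 29.11 m/s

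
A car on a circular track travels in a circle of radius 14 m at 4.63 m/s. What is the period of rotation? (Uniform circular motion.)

T = 2πr/v = 2π×14/4.63 = 19.0 s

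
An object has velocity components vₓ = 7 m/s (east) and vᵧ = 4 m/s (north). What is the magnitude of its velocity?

|v| = √(vₓ² + vᵧ²) = √(7² + 4²) = √(65) = 8.06 m/s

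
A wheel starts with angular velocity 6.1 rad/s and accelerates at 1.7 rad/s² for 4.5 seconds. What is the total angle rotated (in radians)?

θ = ω₀t + ½αt² = 6.1×4.5 + ½×1.7×4.5² = 44.66 rad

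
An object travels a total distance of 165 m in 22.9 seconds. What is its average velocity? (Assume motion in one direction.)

v_avg = Δd / Δt = 165 / 22.9 = 7.21 m/s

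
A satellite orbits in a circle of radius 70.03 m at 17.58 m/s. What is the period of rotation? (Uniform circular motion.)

T = 2πr/v = 2π×70.03/17.58 = 25.03 s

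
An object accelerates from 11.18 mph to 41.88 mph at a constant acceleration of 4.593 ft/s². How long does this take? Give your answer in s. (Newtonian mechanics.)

v₀ = 11.18 mph × 0.44704 = 4.99791 m/s
v = 41.88 mph × 0.44704 = 18.722 m/s
a = 4.593 ft/s² × 0.3048 = 1.39995 m/s²
t = (v - v₀) / a = (18.722 - 4.99791) / 1.39995 = 9.803 s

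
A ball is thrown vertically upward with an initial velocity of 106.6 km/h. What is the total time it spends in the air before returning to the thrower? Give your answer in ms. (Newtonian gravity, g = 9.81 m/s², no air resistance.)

v₀ = 106.6 km/h × 0.2777777777777778 = 29.6111 m/s
t_total = 2 × v₀ / g = 2 × 29.6111 / 9.81 = 6.03692 s
t_total = 6.03692 s / 0.001 = 6037 ms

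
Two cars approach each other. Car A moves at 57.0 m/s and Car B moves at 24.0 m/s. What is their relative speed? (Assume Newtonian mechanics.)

v_rel = v_A + v_B = 57.0 + 24.0 = 81.0 m/s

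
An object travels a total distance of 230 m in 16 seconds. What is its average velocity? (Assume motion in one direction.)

v_avg = Δd / Δt = 230 / 16 = 14.38 m/s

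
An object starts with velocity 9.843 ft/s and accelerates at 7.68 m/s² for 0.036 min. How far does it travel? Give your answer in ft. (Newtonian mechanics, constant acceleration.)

v₀ = 9.843 ft/s × 0.3048 = 3.00015 m/s
t = 0.036 min × 60.0 = 2.16 s
d = v₀ × t + ½ × a × t² = 3.00015 × 2.16 + 0.5 × 7.68 × 2.16² = 24.3962 m
d = 24.3962 m / 0.3048 = 80.04 ft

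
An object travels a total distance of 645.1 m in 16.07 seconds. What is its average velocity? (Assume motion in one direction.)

v_avg = Δd / Δt = 645.1 / 16.07 = 40.14 m/s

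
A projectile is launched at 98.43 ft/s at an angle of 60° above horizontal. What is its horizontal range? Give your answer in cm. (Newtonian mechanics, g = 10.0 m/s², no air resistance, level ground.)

v₀ = 98.43 ft/s × 0.3048 = 30.0015 m/s
R = v₀² × sin(2θ) / g = 30.0015² × sin(2 × 60°) / 10.0 = 900.09 × 0.866025 / 10.0 = 77.95 m
R = 77.95 m / 0.01 = 7795 cm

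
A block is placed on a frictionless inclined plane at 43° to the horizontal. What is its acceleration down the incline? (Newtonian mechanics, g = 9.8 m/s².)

a = g sin(θ) = 9.8 × sin(43°) = 9.8 × 0.682 = 6.68 m/s²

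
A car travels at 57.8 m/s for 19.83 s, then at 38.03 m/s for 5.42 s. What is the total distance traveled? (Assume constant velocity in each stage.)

d₁ = v₁t₁ = 57.8 × 19.83 = 1146.174 m
d₂ = v₂t₂ = 38.03 × 5.42 = 206.1226 m
d_total = 1146.174 + 206.1226 = 1352.3 m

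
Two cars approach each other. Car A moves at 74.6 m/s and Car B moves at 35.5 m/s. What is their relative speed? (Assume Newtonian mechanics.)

v_rel = v_A + v_B = 74.6 + 35.5 = 110.1 m/s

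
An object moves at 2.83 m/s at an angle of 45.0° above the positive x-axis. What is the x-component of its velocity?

vₓ = v cos(θ) = 2.83 × cos(45.0°) = 2.0 m/s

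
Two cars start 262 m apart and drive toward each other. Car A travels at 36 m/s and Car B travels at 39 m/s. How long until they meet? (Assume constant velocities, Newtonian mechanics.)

Combined speed: v_combined = 36 + 39 = 75 m/s
Time to meet: t = d/v_combined = 262/75 = 3.49 s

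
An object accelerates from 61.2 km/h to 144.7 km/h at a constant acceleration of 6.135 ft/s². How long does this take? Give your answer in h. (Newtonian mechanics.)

v₀ = 61.2 km/h × 0.2777777777777778 = 17.0 m/s
v = 144.7 km/h × 0.2777777777777778 = 40.19444 m/s
a = 6.135 ft/s² × 0.3048 = 1.869948 m/s²
t = (v - v₀) / a = (40.19444 - 17.0) / 1.869948 = 12.40379 s
t = 12.40379 s / 3600.0 = 0.003445 h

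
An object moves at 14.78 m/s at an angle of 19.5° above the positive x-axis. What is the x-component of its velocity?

vₓ = v cos(θ) = 14.78 × cos(19.5°) = 13.93 m/s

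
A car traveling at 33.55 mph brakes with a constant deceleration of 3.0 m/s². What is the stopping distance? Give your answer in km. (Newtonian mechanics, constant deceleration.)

v₀ = 33.55 mph × 0.44704 = 14.9982 m/s
d = v₀² / (2a) = 14.9982² / (2 × 3.0) = 224.946 / 6.0 = 37.491 m
d = 37.491 m / 1000.0 = 0.03749 km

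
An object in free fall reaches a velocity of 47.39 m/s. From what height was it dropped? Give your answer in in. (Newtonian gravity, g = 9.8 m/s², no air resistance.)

h = v² / (2g) = 47.39² / (2 × 9.8) = 114.582 m
h = 114.582 m / 0.0254 = 4511 in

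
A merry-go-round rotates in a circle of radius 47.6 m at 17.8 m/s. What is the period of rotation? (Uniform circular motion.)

T = 2πr/v = 2π×47.6/17.8 = 16.8 s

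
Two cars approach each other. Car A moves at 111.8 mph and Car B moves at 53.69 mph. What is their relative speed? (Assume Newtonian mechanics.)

v_rel = v_A + v_B = 111.8 + 53.69 = 165.49 mph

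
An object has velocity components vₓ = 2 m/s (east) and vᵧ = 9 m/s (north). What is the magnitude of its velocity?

|v| = √(vₓ² + vᵧ²) = √(2² + 9²) = √(85) = 9.22 m/s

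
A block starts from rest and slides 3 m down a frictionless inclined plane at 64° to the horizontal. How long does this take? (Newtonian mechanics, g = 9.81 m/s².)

a = g sin(θ) = 9.81 × sin(64°) = 8.8172 m/s²
t = √(2d/a) = √(2 × 3 / 8.8172) = 0.82 s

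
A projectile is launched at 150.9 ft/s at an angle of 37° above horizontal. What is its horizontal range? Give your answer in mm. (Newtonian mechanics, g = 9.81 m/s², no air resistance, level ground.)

v₀ = 150.9 ft/s × 0.3048 = 45.9943 m/s
R = v₀² × sin(2θ) / g = 45.9943² × sin(2 × 37°) / 9.81 = 2115.48 × 0.961262 / 9.81 = 207.292 m
R = 207.292 m / 0.001 = 207300 mm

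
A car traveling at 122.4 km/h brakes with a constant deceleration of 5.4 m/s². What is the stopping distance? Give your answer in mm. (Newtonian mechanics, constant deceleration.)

v₀ = 122.4 km/h × 0.2777777777777778 = 34.0 m/s
d = v₀² / (2a) = 34.0² / (2 × 5.4) = 1156.0 / 10.8 = 107.037 m
d = 107.037 m / 0.001 = 107000 mm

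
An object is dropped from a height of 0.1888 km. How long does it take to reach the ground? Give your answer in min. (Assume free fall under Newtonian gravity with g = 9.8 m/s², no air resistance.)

h = 0.1888 km × 1000.0 = 188.8 m
t = √(2h/g) = √(2 × 188.8 / 9.8) = 6.2073 s
t = 6.2073 s / 60.0 = 0.1035 min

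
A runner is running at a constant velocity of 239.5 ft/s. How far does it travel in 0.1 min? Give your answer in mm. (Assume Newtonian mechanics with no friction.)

v = 239.5 ft/s × 0.3048 = 72.9996 m/s
t = 0.1 min × 60.0 = 6.0 s
d = v × t = 72.9996 × 6.0 = 437.998 m
d = 437.998 m / 0.001 = 438000 mm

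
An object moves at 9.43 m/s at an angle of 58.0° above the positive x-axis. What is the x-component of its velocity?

vₓ = v cos(θ) = 9.43 × cos(58.0°) = 5.0 m/s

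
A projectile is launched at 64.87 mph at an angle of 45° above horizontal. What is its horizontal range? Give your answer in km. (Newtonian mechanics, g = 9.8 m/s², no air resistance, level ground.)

v₀ = 64.87 mph × 0.44704 = 28.9995 m/s
R = v₀² × sin(2θ) / g = 28.9995² × sin(2 × 45°) / 9.8 = 840.971 × 1.0 / 9.8 = 85.8134 m
R = 85.8134 m / 1000.0 = 0.08581 km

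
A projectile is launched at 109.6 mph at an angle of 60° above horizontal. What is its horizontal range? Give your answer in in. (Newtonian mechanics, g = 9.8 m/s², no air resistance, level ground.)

v₀ = 109.6 mph × 0.44704 = 48.9956 m/s
R = v₀² × sin(2θ) / g = 48.9956² × sin(2 × 60°) / 9.8 = 2400.57 × 0.866025 / 9.8 = 212.138 m
R = 212.138 m / 0.0254 = 8352 in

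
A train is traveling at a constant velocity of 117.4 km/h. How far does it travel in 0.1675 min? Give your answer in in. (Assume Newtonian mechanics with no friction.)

v = 117.4 km/h × 0.2777777777777778 = 32.6111 m/s
t = 0.1675 min × 60.0 = 10.05 s
d = v × t = 32.6111 × 10.05 = 327.742 m
d = 327.742 m / 0.0254 = 12900 in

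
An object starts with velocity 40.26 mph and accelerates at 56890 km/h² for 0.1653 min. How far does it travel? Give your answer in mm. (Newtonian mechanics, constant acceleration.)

v₀ = 40.26 mph × 0.44704 = 17.9978 m/s
a = 56890 km/h² × 7.716049382716049e-05 = 4.38966 m/s²
t = 0.1653 min × 60.0 = 9.918 s
d = v₀ × t + ½ × a × t² = 17.9978 × 9.918 + 0.5 × 4.38966 × 9.918² = 394.4 m
d = 394.4 m / 0.001 = 394400 mm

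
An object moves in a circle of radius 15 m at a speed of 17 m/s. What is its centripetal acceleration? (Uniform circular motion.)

a_c = v²/r = 17²/15 = 289/15 = 19.27 m/s²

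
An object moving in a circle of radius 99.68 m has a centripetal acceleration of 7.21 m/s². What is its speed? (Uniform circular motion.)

v = √(a_c × r) = √(7.21 × 99.68) = 26.81 m/s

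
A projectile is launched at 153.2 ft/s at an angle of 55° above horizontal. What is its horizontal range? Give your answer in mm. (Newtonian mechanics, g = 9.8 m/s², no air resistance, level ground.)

v₀ = 153.2 ft/s × 0.3048 = 46.6954 m/s
R = v₀² × sin(2θ) / g = 46.6954² × sin(2 × 55°) / 9.8 = 2180.46 × 0.939693 / 9.8 = 209.078 m
R = 209.078 m / 0.001 = 209100 mm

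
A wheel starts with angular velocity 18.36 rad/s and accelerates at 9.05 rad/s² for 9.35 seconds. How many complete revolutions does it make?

θ = ω₀t + ½αt² = 18.36×9.35 + ½×9.05×9.35² = 567.2528125 rad
Total revolutions = θ/(2π) = 567.2528125/(2π) = 90.28
Complete revolutions = ⌊90.28⌋ = 90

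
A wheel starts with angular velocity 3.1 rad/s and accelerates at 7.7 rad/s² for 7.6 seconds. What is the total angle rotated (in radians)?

θ = ω₀t + ½αt² = 3.1×7.6 + ½×7.7×7.6² = 245.94 rad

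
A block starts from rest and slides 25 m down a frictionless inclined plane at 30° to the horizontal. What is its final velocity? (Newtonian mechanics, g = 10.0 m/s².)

a = g sin(θ) = 10.0 × sin(30°) = 5.0 m/s²
v = √(2ad) = √(2 × 5.0 × 25) = 15.81 m/s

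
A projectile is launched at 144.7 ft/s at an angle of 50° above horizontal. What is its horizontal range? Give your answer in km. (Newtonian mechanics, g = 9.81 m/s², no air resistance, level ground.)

v₀ = 144.7 ft/s × 0.3048 = 44.1046 m/s
R = v₀² × sin(2θ) / g = 44.1046² × sin(2 × 50°) / 9.81 = 1945.22 × 0.984808 / 9.81 = 195.277 m
R = 195.277 m / 1000.0 = 0.1953 km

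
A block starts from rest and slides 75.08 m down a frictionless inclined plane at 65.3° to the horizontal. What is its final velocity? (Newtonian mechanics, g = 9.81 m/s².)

a = g sin(θ) = 9.81 × sin(65.3°) = 8.9125 m/s²
v = √(2ad) = √(2 × 8.9125 × 75.08) = 36.58 m/s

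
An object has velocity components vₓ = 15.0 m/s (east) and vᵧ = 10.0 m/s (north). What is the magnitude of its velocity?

|v| = √(vₓ² + vᵧ²) = √(15.0² + 10.0²) = √(325.0) = 18.03 m/s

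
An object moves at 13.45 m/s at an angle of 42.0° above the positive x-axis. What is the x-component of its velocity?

vₓ = v cos(θ) = 13.45 × cos(42.0°) = 10.0 m/s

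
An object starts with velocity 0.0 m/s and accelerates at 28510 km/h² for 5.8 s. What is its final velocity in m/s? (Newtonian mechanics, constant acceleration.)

a = 28510 km/h² × 7.716049382716049e-05 = 2.19985 m/s²
v = v₀ + a × t = 0.0 + 2.19985 × 5.8 = 12.76 m/s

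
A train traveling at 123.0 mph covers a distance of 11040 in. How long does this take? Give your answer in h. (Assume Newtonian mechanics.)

d = 11040 in × 0.0254 = 280.416 m
v = 123.0 mph × 0.44704 = 54.9859 m/s
t = d / v = 280.416 / 54.9859 = 5.09978 s
t = 5.09978 s / 3600.0 = 0.001417 h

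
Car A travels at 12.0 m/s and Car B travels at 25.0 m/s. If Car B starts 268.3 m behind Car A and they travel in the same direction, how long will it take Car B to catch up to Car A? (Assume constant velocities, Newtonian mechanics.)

Relative speed: v_rel = 25.0 - 12.0 = 13.0 m/s
Time to catch: t = d₀/v_rel = 268.3/13.0 = 20.64 s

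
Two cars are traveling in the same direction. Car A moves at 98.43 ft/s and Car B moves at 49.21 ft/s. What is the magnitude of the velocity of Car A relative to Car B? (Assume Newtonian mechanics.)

v_rel = |v_A - v_B| = |98.43 - 49.21| = 49.22 ft/s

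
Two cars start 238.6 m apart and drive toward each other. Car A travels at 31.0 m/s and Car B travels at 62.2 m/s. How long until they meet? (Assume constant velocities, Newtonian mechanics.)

Combined speed: v_combined = 31.0 + 62.2 = 93.2 m/s
Time to meet: t = d/v_combined = 238.6/93.2 = 2.56 s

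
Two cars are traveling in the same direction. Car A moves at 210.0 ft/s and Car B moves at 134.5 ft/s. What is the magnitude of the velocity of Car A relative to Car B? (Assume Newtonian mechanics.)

v_rel = |v_A - v_B| = |210.0 - 134.5| = 75.5 ft/s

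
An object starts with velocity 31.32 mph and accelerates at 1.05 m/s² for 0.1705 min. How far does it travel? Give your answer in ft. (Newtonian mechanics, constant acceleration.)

v₀ = 31.32 mph × 0.44704 = 14.0013 m/s
t = 0.1705 min × 60.0 = 10.23 s
d = v₀ × t + ½ × a × t² = 14.0013 × 10.23 + 0.5 × 1.05 × 10.23² = 198.176 m
d = 198.176 m / 0.3048 = 650.2 ft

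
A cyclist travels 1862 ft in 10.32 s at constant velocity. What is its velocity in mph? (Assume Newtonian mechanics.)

d = 1862 ft × 0.3048 = 567.538 m
v = d / t = 567.538 / 10.32 = 54.994 m/s
v = 54.994 m/s / 0.44704 = 123.0 mph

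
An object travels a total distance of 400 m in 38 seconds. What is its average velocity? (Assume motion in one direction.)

v_avg = Δd / Δt = 400 / 38 = 10.53 m/s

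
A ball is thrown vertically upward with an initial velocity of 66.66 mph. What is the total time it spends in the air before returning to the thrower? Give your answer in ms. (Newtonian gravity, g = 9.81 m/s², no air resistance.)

v₀ = 66.66 mph × 0.44704 = 29.7997 m/s
t_total = 2 × v₀ / g = 2 × 29.7997 / 9.81 = 6.07537 s
t_total = 6.07537 s / 0.001 = 6075 ms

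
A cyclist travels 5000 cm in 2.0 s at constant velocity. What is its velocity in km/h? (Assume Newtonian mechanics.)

d = 5000 cm × 0.01 = 50.0 m
v = d / t = 50.0 / 2.0 = 25.0 m/s
v = 25.0 m/s / 0.2777777777777778 = 90.0 km/h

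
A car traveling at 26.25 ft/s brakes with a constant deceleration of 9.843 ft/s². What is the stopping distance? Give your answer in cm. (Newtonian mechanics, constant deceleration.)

v₀ = 26.25 ft/s × 0.3048 = 8.001 m/s
a = 9.843 ft/s² × 0.3048 = 3.00015 m/s²
d = v₀² / (2a) = 8.001² / (2 × 3.00015) = 64.016 / 6.0003 = 10.6688 m
d = 10.6688 m / 0.01 = 1067 cm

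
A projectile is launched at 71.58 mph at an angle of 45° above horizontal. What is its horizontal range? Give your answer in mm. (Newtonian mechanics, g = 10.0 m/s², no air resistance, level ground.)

v₀ = 71.58 mph × 0.44704 = 31.9991 m/s
R = v₀² × sin(2θ) / g = 31.9991² × sin(2 × 45°) / 10.0 = 1023.94 × 1.0 / 10.0 = 102.394 m
R = 102.394 m / 0.001 = 102400 mm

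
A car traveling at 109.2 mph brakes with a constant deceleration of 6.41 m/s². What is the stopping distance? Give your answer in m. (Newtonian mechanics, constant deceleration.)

v₀ = 109.2 mph × 0.44704 = 48.8168 m/s
d = v₀² / (2a) = 48.8168² / (2 × 6.41) = 2383.08 / 12.82 = 185.9 m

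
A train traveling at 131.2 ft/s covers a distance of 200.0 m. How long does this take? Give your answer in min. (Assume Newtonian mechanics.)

v = 131.2 ft/s × 0.3048 = 39.9898 m/s
t = d / v = 200.0 / 39.9898 = 5.00128 s
t = 5.00128 s / 60.0 = 0.08335 min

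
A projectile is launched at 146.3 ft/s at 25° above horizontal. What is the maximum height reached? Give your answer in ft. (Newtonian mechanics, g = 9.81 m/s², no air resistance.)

v₀ = 146.3 ft/s × 0.3048 = 44.5922 m/s
H = v₀² × sin²(θ) / (2g) = 44.5922² × sin(25°)² / (2 × 9.81) = 1988.46 × 0.178606 / 19.62 = 18.1015 m
H = 18.1015 m / 0.3048 = 59.39 ft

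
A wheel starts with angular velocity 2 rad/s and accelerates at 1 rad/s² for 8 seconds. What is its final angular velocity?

ω = ω₀ + αt = 2 + 1 × 8 = 10 rad/s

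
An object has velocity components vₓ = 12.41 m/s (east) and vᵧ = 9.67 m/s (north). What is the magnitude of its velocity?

|v| = √(vₓ² + vᵧ²) = √(12.41² + 9.67²) = √(247.517) = 15.73 m/s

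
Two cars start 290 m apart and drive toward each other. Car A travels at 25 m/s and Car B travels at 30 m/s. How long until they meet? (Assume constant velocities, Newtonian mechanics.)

Combined speed: v_combined = 25 + 30 = 55 m/s
Time to meet: t = d/v_combined = 290/55 = 5.27 s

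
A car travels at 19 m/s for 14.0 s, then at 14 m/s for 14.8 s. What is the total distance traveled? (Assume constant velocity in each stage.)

d₁ = v₁t₁ = 19 × 14.0 = 266.0 m
d₂ = v₂t₂ = 14 × 14.8 = 207.2 m
d_total = 266.0 + 207.2 = 473.2 m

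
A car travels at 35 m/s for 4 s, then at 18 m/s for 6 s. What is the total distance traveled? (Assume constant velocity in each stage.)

d₁ = v₁t₁ = 35 × 4 = 140 m
d₂ = v₂t₂ = 18 × 6 = 108 m
d_total = 140 + 108 = 248 m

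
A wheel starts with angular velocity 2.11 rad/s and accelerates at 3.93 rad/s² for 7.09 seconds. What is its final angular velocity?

ω = ω₀ + αt = 2.11 + 3.93 × 7.09 = 29.97 rad/s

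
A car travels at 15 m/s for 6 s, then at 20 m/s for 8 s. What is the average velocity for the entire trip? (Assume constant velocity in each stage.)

d₁ = v₁t₁ = 15 × 6 = 90 m
d₂ = v₂t₂ = 20 × 8 = 160 m
d_total = 250 m, t_total = 14 s
v_avg = d_total/t_total = 250/14 = 17.86 m/s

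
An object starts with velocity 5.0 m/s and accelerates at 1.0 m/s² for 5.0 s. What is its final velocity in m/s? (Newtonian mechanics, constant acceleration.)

v = v₀ + a × t = 5.0 + 1.0 × 5.0 = 10.0 m/s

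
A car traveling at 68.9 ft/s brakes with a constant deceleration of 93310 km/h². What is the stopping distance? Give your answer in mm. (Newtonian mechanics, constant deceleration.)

v₀ = 68.9 ft/s × 0.3048 = 21.0007 m/s
a = 93310 km/h² × 7.716049382716049e-05 = 7.19985 m/s²
d = v₀² / (2a) = 21.0007² / (2 × 7.19985) = 441.029 / 14.3997 = 30.6277 m
d = 30.6277 m / 0.001 = 30630 mm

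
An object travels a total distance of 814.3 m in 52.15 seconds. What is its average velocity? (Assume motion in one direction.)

v_avg = Δd / Δt = 814.3 / 52.15 = 15.61 m/s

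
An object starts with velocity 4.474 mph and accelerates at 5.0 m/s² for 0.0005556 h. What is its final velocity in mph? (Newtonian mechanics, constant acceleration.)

v₀ = 4.474 mph × 0.44704 = 2.00006 m/s
t = 0.0005556 h × 3600.0 = 2.00016 s
v = v₀ + a × t = 2.00006 + 5.0 × 2.00016 = 12.0009 m/s
v = 12.0009 m/s / 0.44704 = 26.85 mph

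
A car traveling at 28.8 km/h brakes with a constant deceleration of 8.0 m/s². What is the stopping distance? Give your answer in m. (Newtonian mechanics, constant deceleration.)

v₀ = 28.8 km/h × 0.2777777777777778 = 8.0 m/s
d = v₀² / (2a) = 8.0² / (2 × 8.0) = 64.0 / 16.0 = 4.0 m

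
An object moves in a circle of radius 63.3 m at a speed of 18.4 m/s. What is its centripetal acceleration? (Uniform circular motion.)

a_c = v²/r = 18.4²/63.3 = 338.56/63.3 = 5.35 m/s²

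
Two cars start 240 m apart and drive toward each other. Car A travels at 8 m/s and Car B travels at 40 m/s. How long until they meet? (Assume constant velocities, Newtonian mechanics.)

Combined speed: v_combined = 8 + 40 = 48 m/s
Time to meet: t = d/v_combined = 240/48 = 5.0 s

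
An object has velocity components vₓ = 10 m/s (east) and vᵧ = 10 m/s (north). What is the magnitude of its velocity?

|v| = √(vₓ² + vᵧ²) = √(10² + 10²) = √(200) = 14.14 m/s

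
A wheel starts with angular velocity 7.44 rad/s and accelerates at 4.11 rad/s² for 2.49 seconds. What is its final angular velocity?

ω = ω₀ + αt = 7.44 + 4.11 × 2.49 = 17.67 rad/s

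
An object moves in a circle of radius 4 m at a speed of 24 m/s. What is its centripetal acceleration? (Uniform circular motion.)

a_c = v²/r = 24²/4 = 576/4 = 144.0 m/s²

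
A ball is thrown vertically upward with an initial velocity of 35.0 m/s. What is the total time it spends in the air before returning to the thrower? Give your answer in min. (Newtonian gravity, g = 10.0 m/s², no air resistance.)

t_total = 2 × v₀ / g = 2 × 35.0 / 10.0 = 7.0 s
t_total = 7.0 s / 60.0 = 0.1167 min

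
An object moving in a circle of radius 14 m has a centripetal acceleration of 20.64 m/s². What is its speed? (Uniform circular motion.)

v = √(a_c × r) = √(20.64 × 14) = 17.0 m/s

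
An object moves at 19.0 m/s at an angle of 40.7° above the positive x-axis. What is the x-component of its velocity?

vₓ = v cos(θ) = 19.0 × cos(40.7°) = 14.4 m/s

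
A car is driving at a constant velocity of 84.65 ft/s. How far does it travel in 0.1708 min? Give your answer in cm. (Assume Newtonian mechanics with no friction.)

v = 84.65 ft/s × 0.3048 = 25.8013 m/s
t = 0.1708 min × 60.0 = 10.248 s
d = v × t = 25.8013 × 10.248 = 264.412 m
d = 264.412 m / 0.01 = 26440 cm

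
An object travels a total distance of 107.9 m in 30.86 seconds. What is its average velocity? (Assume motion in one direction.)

v_avg = Δd / Δt = 107.9 / 30.86 = 3.5 m/s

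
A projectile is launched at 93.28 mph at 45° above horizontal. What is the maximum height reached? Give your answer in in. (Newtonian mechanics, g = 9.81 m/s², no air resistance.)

v₀ = 93.28 mph × 0.44704 = 41.6999 m/s
H = v₀² × sin²(θ) / (2g) = 41.6999² × sin(45°)² / (2 × 9.81) = 1738.88 × 0.5 / 19.62 = 44.314 m
H = 44.314 m / 0.0254 = 1745 in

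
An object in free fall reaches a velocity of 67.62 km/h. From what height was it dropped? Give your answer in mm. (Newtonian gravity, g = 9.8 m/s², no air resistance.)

v = 67.62 km/h × 0.2777777777777778 = 18.7833 m/s
h = v² / (2g) = 18.7833² / (2 × 9.8) = 18.0006 m
h = 18.0006 m / 0.001 = 18000 mm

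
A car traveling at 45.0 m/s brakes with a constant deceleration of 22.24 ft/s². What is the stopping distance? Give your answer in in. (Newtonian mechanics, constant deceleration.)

a = 22.24 ft/s² × 0.3048 = 6.77875 m/s²
d = v₀² / (2a) = 45.0² / (2 × 6.77875) = 2025.0 / 13.5575 = 149.364 m
d = 149.364 m / 0.0254 = 5880 in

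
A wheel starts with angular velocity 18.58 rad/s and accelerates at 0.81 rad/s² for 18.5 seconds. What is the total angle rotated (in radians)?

θ = ω₀t + ½αt² = 18.58×18.5 + ½×0.81×18.5² = 482.34 rad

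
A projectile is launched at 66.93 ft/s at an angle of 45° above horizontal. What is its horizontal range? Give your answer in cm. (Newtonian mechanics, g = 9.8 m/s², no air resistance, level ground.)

v₀ = 66.93 ft/s × 0.3048 = 20.4003 m/s
R = v₀² × sin(2θ) / g = 20.4003² × sin(2 × 45°) / 9.8 = 416.172 × 1.0 / 9.8 = 42.4665 m
R = 42.4665 m / 0.01 = 4247 cm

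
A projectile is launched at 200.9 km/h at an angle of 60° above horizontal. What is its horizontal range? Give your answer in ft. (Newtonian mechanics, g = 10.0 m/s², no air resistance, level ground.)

v₀ = 200.9 km/h × 0.2777777777777778 = 55.8056 m/s
R = v₀² × sin(2θ) / g = 55.8056² × sin(2 × 60°) / 10.0 = 3114.26 × 0.866025 / 10.0 = 269.703 m
R = 269.703 m / 0.3048 = 884.9 ft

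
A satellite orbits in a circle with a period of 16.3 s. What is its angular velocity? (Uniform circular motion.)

ω = 2π/T = 2π/16.3 = 0.3855 rad/s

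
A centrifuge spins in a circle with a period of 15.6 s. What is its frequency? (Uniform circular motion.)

f = 1/T = 1/15.6 = 0.0641 Hz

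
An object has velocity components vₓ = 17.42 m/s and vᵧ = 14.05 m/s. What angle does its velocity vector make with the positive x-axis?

θ = arctan(vᵧ/vₓ) = arctan(14.05/17.42) = 38.89°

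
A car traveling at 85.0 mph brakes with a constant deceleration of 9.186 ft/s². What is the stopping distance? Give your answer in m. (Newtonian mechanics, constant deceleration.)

v₀ = 85.0 mph × 0.44704 = 37.9984 m/s
a = 9.186 ft/s² × 0.3048 = 2.79989 m/s²
d = v₀² / (2a) = 37.9984² / (2 × 2.79989) = 1443.88 / 5.59978 = 257.8 m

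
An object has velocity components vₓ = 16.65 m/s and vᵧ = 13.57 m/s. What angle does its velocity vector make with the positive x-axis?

θ = arctan(vᵧ/vₓ) = arctan(13.57/16.65) = 39.18°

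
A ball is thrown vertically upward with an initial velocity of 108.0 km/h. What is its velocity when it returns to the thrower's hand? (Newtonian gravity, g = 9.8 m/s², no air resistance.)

By conservation of energy (no air resistance), the ball returns to the throw height with the same speed as launch, but directed downward.
|v_ground| = v₀ = 108.0 km/h
v_ground = 108.0 km/h (downward)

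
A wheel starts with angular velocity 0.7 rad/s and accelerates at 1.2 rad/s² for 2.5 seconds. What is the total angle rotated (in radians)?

θ = ω₀t + ½αt² = 0.7×2.5 + ½×1.2×2.5² = 5.5 rad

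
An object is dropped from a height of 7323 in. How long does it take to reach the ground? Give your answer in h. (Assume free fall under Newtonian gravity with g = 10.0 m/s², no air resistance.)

h = 7323 in × 0.0254 = 186.004 m
t = √(2h/g) = √(2 × 186.004 / 10.0) = 6.09925 s
t = 6.09925 s / 3600.0 = 0.001694 h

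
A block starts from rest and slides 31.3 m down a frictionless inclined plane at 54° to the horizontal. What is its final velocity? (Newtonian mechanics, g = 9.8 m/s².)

a = g sin(θ) = 9.8 × sin(54°) = 7.9284 m/s²
v = √(2ad) = √(2 × 7.9284 × 31.3) = 22.28 m/s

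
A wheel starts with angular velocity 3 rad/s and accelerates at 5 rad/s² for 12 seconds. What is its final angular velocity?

ω = ω₀ + αt = 3 + 5 × 12 = 63 rad/s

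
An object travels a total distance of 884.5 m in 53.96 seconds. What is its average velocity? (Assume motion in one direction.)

v_avg = Δd / Δt = 884.5 / 53.96 = 16.39 m/s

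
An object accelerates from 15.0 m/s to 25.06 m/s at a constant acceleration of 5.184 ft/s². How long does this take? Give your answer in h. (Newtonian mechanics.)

a = 5.184 ft/s² × 0.3048 = 1.58008 m/s²
t = (v - v₀) / a = (25.06 - 15.0) / 1.58008 = 6.36677 s
t = 6.36677 s / 3600.0 = 0.001769 h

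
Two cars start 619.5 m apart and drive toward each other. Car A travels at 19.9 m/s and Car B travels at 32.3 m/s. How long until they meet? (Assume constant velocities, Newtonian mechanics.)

Combined speed: v_combined = 19.9 + 32.3 = 52.2 m/s
Time to meet: t = d/v_combined = 619.5/52.2 = 11.87 s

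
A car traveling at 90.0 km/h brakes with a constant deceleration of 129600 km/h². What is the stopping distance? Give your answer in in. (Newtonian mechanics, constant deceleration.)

v₀ = 90.0 km/h × 0.2777777777777778 = 25.0 m/s
a = 129600 km/h² × 7.716049382716049e-05 = 10.0 m/s²
d = v₀² / (2a) = 25.0² / (2 × 10.0) = 625.0 / 20.0 = 31.25 m
d = 31.25 m / 0.0254 = 1230 in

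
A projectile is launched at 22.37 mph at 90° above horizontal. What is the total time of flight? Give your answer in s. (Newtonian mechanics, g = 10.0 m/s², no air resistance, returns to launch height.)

v₀ = 22.37 mph × 0.44704 = 10.0003 m/s
T = 2 × v₀ × sin(θ) / g = 2 × 10.0003 × sin(90°) / 10.0 = 2 × 10.0003 × 1.0 / 10.0 = 2.0 s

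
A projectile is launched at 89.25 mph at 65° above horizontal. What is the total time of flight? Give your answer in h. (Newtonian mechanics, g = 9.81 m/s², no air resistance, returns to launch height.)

v₀ = 89.25 mph × 0.44704 = 39.8983 m/s
T = 2 × v₀ × sin(θ) / g = 2 × 39.8983 × sin(65°) / 9.81 = 2 × 39.8983 × 0.906308 / 9.81 = 7.3721 s
T = 7.3721 s / 3600.0 = 0.002048 h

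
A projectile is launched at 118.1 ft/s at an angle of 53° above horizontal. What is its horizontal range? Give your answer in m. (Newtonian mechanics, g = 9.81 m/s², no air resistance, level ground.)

v₀ = 118.1 ft/s × 0.3048 = 35.9969 m/s
R = v₀² × sin(2θ) / g = 35.9969² × sin(2 × 53°) / 9.81 = 1295.78 × 0.961262 / 9.81 = 127.0 m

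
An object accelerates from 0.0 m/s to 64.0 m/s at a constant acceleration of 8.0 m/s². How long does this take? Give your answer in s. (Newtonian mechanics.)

t = (v - v₀) / a = (64.0 - 0.0) / 8.0 = 8.0 s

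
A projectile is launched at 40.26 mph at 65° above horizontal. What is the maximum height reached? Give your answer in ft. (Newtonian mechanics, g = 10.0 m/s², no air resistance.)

v₀ = 40.26 mph × 0.44704 = 17.9978 m/s
H = v₀² × sin²(θ) / (2g) = 17.9978² × sin(65°)² / (2 × 10.0) = 323.921 × 0.821394 / 20.0 = 13.3033 m
H = 13.3033 m / 0.3048 = 43.65 ft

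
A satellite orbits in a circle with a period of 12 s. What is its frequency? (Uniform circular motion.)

f = 1/T = 1/12 = 0.0833 Hz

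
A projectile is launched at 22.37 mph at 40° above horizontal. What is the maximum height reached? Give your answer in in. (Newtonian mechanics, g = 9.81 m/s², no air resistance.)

v₀ = 22.37 mph × 0.44704 = 10.0003 m/s
H = v₀² × sin²(θ) / (2g) = 10.0003² × sin(40°)² / (2 × 9.81) = 100.006 × 0.413176 / 19.62 = 2.10602 m
H = 2.10602 m / 0.0254 = 82.91 in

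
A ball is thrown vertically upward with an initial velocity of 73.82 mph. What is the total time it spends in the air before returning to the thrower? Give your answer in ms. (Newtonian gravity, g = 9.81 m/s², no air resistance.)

v₀ = 73.82 mph × 0.44704 = 33.0005 m/s
t_total = 2 × v₀ / g = 2 × 33.0005 / 9.81 = 6.72793 s
t_total = 6.72793 s / 0.001 = 6728 ms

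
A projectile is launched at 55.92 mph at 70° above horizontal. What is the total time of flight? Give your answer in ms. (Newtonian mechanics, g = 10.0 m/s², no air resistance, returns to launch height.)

v₀ = 55.92 mph × 0.44704 = 24.9985 m/s
T = 2 × v₀ × sin(θ) / g = 2 × 24.9985 × sin(70°) / 10.0 = 2 × 24.9985 × 0.939693 / 10.0 = 4.69818 s
T = 4.69818 s / 0.001 = 4698 ms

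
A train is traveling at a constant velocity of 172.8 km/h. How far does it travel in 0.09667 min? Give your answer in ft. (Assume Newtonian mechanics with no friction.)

v = 172.8 km/h × 0.2777777777777778 = 48.0 m/s
t = 0.09667 min × 60.0 = 5.8002 s
d = v × t = 48.0 × 5.8002 = 278.41 m
d = 278.41 m / 0.3048 = 913.4 ft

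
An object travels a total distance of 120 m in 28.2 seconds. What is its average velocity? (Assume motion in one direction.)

v_avg = Δd / Δt = 120 / 28.2 = 4.26 m/s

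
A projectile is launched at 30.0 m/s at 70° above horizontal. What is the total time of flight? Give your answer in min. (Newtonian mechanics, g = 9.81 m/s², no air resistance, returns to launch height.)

T = 2 × v₀ × sin(θ) / g = 2 × 30.0 × sin(70°) / 9.81 = 2 × 30.0 × 0.939693 / 9.81 = 5.74736 s
T = 5.74736 s / 60.0 = 0.09579 min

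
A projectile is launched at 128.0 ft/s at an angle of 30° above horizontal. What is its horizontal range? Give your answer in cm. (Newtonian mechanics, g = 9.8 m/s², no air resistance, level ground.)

v₀ = 128.0 ft/s × 0.3048 = 39.0144 m/s
R = v₀² × sin(2θ) / g = 39.0144² × sin(2 × 30°) / 9.8 = 1522.12 × 0.866025 / 9.8 = 134.51 m
R = 134.51 m / 0.01 = 13450 cm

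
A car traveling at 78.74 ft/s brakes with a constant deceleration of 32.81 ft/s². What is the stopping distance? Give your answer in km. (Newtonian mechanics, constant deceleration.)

v₀ = 78.74 ft/s × 0.3048 = 24.0 m/s
a = 32.81 ft/s² × 0.3048 = 10.0005 m/s²
d = v₀² / (2a) = 24.0² / (2 × 10.0005) = 576.0 / 20.001 = 28.7986 m
d = 28.7986 m / 1000.0 = 0.0288 km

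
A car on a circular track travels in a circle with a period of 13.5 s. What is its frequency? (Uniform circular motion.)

f = 1/T = 1/13.5 = 0.0741 Hz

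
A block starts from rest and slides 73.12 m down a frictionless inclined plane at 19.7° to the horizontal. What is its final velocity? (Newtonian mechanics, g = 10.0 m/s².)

a = g sin(θ) = 10.0 × sin(19.7°) = 3.371 m/s²
v = √(2ad) = √(2 × 3.371 × 73.12) = 22.2 m/s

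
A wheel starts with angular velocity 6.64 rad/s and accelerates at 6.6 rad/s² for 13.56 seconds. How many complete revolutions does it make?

θ = ω₀t + ½αt² = 6.64×13.56 + ½×6.6×13.56² = 696.82128 rad
Total revolutions = θ/(2π) = 696.82128/(2π) = 110.9
Complete revolutions = ⌊110.9⌋ = 110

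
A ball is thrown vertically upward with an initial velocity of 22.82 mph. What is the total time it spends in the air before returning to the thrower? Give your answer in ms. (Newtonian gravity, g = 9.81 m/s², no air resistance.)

v₀ = 22.82 mph × 0.44704 = 10.2015 m/s
t_total = 2 × v₀ / g = 2 × 10.2015 / 9.81 = 2.07982 s
t_total = 2.07982 s / 0.001 = 2080 ms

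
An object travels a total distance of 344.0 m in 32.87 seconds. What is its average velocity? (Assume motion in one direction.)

v_avg = Δd / Δt = 344.0 / 32.87 = 10.47 m/s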